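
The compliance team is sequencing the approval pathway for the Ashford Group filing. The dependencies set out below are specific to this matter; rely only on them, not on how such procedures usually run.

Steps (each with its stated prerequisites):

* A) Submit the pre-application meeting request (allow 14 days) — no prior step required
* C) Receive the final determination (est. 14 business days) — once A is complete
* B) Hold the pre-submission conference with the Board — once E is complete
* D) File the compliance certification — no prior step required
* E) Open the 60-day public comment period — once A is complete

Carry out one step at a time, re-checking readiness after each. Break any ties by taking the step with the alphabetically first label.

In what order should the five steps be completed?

A, C, D, E, B

Nothing is required for A and D. A has the earlier label → A first.
C and E now also ready, so the ready set is {C, D, E}; C has the earlier label → C.
Ready: D and E. D has the earlier label → D.
E is the only step now ready → E.
B needed E, now all done → B.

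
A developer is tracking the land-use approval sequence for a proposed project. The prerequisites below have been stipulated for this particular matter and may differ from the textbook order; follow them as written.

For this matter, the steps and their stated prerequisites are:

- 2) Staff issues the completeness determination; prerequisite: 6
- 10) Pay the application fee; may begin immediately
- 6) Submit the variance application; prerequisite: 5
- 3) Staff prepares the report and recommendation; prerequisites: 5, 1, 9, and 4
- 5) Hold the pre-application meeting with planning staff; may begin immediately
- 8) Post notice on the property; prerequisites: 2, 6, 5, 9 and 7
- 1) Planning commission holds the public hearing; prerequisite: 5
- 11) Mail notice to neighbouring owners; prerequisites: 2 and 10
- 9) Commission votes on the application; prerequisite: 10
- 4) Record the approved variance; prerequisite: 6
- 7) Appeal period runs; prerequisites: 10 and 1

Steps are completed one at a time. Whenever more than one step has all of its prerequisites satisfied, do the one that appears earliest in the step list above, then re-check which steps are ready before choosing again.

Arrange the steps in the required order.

10, 5, 6, 2, 1, 11, 9, 4, 3, 7, 8

Nothing is required for 10 and 5. 10 is listed earlier → 10 first.
Ready: 5 and 9. 5 is listed earlier → 5.
Now 6, 1 and 9 have their prerequisites met. 6 is listed earlier, so 6 next.
2 and 4 now also ready, so the ready set is {2, 1, 9, 4}; 2 is listed earlier → 2.
11 now also ready, so the ready set is {1, 11, 9, 4}; 1 is listed earlier → 1.
7 now also ready, so the ready set is {11, 9, 4, 7}; 11 is listed earlier → 11.
9, 4 and 7 are all available; 9 is listed earlier → 9.
Ready: 4 and 7. 4 is listed earlier → 4.
3 now also ready, so the ready set is {3, 7}; 3 is listed earlier → 3.
7 is the only step now ready → 7.
Next only 8 has its prerequisites met → 8.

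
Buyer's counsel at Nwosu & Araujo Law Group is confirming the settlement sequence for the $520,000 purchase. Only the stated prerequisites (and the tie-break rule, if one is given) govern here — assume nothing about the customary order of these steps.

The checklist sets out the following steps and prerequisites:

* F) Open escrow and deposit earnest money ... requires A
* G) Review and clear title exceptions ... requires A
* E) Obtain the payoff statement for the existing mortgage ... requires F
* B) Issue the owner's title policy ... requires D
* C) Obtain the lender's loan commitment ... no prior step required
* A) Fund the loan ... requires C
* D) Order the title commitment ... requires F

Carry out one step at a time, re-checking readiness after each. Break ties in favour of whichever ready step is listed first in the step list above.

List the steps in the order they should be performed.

C is the only step with nothing outstanding, so it goes first.
A is the only step now ready → A.
F and G are both available; F is listed earlier → F.
G, E and D are all available; G is listed earlier → G.
Now E and D have their prerequisites met. E is listed earlier, so E next.
D is the only step now ready → D.
B needed D, now all done → B.

C, A, F, G, E, D, B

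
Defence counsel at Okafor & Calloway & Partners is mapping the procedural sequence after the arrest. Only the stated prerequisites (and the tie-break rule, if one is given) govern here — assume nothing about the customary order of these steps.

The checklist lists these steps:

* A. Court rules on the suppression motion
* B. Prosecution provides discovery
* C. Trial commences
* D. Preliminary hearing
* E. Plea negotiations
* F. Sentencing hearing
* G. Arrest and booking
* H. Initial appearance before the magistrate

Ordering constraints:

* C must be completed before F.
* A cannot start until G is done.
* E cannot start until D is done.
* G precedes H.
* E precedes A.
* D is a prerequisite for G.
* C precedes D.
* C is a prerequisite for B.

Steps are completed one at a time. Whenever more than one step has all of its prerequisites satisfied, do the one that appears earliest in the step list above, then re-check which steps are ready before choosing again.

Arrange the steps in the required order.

C B D E F G A H

Only C has no prerequisites, so it is first.
B, D and F are all available; B is listed earlier → B.
Now D and F have their prerequisites met. D is listed earlier, so D next.
E, F and G are all available; E is listed earlier → E.
Ready: F and G. F is listed earlier → F.
G is the only step now ready → G.
Ready: A and H. A is listed earlier → A.
H needed G, now all done → H.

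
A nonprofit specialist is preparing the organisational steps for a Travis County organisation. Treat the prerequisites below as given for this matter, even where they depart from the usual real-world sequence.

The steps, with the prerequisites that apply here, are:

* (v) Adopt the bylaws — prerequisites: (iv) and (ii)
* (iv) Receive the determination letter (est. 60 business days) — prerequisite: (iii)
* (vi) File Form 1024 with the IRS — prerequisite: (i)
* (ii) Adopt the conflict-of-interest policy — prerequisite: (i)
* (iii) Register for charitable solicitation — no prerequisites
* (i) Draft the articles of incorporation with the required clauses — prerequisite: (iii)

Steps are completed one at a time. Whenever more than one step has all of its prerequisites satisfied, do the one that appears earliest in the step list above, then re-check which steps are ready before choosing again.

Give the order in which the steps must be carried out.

(iii) has no prerequisites → (iii) first.
(iv) and (i) are both available; (iv) is listed earlier → (iv).
That leaves (i) as the only ready step → (i).
Now (vi) and (ii) have their prerequisites met. (vi) is listed earlier, so (vi) next.
(ii) needed (i), now all done → (ii).
Next only (v) has its prerequisites met → (v).

(iii), (iv), (i), (vi), (ii), (v)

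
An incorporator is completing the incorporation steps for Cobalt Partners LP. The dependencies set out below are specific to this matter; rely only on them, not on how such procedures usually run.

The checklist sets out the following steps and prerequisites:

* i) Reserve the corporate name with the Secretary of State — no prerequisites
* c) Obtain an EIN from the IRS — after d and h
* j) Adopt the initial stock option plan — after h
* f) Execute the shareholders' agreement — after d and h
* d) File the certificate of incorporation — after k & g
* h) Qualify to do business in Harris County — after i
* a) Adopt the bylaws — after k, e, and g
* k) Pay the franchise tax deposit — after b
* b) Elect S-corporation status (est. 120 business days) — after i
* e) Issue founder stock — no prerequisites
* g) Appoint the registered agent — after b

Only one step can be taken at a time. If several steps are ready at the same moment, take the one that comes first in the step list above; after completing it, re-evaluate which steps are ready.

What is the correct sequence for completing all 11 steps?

i → h → j → b → k → e → g → d → c → f → a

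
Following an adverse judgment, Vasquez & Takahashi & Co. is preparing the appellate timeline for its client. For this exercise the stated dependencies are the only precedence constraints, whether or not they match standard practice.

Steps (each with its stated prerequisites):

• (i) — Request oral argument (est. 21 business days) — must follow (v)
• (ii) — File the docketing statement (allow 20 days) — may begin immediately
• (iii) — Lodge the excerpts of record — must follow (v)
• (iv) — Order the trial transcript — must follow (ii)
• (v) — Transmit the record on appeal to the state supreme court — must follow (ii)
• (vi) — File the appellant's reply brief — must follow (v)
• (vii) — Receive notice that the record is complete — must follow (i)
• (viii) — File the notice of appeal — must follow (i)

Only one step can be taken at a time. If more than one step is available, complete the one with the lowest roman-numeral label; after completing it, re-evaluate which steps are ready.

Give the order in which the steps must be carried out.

Only (ii) has no prerequisites, so it is first.
Ready: (iv) and (v). (iv) has the earlier label → (iv).
(v) needed (ii), now all done → (v).
Ready: (i), (iii) and (vi). (i) has the earlier label → (i).
(vii) and (viii) now also ready, so the ready set is {(iii), (vi), (vii), (viii)}; (iii) has the earlier label → (iii).
Now (vi), (vii) and (viii) have their prerequisites met. (vi) has the earlier label, so (vi) next.
Now (vii) and (viii) have their prerequisites met. (vii) has the earlier label, so (vii) next.
Next only (viii) has its prerequisites met → (viii).

(ii) → (iv) → (v) → (i) → (iii) → (vi) → (vii) → (viii)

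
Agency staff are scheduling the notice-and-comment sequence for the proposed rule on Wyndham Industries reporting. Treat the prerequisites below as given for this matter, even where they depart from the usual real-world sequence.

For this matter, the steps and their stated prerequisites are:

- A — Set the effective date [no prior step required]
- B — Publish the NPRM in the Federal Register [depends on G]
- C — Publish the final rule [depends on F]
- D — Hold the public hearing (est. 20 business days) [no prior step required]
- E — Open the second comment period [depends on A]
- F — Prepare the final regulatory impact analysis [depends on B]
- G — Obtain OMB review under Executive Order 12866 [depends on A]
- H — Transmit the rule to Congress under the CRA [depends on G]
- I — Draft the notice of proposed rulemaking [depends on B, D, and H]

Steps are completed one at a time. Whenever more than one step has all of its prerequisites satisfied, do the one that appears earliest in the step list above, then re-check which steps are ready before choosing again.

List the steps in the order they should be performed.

A and D have no prerequisites; A is listed earlier, so A is first.
D, E and G are all available; D is listed earlier → D.
Ready: E and G. E is listed earlier → E.
G needed A, now all done → G.
B and H are both available; B is listed earlier → B.
Ready: F and H. F is listed earlier → F.
Now C and H have their prerequisites met. C is listed earlier, so C next.
That leaves H as the only ready step → H.
I is the only step now ready → I.

A D E G B F C H I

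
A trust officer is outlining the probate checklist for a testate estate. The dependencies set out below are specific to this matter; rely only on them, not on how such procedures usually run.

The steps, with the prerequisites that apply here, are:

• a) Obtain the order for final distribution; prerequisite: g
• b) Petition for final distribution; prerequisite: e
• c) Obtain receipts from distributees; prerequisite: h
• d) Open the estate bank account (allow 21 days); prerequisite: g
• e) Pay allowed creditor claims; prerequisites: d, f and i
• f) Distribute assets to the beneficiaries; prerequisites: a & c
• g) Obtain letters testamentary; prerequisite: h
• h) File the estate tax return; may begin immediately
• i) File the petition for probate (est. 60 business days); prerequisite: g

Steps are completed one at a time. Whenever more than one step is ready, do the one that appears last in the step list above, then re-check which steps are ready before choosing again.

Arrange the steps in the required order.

h, g, i, d, c, a, f, e, b

h is the only step with nothing outstanding, so it goes first.
Now g and c have their prerequisites met. g is listed later, so g next.
i, d and a now also ready, so the ready set is {i, d, c, a}; i is listed later → i.
d, c and a are all available; d is listed later → d.
Now c and a have their prerequisites met. c is listed later, so c next.
Next only a has its prerequisites met → a.
f is the only step now ready → f.
Next only e has its prerequisites met → e.
b needed e, now all done → b.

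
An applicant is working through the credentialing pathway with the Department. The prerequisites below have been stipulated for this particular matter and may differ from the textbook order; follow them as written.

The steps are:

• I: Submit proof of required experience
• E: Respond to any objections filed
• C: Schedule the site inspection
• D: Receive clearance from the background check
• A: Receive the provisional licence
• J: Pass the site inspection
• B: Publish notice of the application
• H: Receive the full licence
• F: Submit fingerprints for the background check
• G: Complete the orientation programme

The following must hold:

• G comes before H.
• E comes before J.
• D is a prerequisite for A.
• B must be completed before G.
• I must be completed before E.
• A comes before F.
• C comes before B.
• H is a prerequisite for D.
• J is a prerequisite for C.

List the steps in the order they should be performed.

I, E, J, C, B, G, H, D, A, F

I has no prerequisites → I first.
That leaves E as the only ready step → E.
J is the only step now ready → J.
C is the only step now ready → C.
That leaves B as the only ready step → B.
G is the only step now ready → G.
H needed G, now all done → H.
D needed H, now all done → D.
A needed D, now all done → A.
Next only F has its prerequisites met → F.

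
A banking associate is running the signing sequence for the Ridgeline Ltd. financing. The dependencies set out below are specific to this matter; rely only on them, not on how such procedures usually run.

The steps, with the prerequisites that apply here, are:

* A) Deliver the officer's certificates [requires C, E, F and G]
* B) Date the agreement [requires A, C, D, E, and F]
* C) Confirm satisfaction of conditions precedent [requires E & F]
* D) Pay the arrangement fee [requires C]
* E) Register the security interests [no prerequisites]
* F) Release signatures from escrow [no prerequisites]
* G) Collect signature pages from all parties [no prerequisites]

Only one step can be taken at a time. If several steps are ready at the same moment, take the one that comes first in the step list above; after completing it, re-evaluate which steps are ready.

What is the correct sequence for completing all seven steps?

E, F and G have no prerequisites; E is listed earlier, so E is first.
Now F and G have their prerequisites met. F is listed earlier, so F next.
Ready: C and G. C is listed earlier → C.
D now also ready, so the ready set is {D, G}; D is listed earlier → D.
G is the only step now ready → G.
A is the only step now ready → A.
That leaves B as the only ready step → B.

E F C D G A B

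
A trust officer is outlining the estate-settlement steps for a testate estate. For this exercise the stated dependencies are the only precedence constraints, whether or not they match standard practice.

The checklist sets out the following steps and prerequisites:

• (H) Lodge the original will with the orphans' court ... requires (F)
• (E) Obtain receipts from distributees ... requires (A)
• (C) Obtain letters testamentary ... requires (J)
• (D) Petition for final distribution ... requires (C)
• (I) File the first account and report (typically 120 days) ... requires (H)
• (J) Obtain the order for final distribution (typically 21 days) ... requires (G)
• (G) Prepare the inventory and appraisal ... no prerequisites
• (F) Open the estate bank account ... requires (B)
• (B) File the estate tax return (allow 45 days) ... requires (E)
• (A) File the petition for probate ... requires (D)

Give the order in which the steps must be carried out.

(G), (J), (C), (D), (A), (E), (B), (F), (H), (I)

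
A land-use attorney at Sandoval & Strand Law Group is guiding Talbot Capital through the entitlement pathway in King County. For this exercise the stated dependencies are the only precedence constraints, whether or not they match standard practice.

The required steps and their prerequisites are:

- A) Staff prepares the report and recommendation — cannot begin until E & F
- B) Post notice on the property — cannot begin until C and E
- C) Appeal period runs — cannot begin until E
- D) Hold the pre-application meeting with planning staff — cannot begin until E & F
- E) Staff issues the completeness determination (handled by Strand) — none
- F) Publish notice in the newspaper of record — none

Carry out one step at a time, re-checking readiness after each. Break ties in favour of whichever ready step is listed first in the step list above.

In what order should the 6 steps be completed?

Nothing is required for E and F. E is listed earlier → E first.
C now also ready, so the ready set is {C, F}; C is listed earlier → C.
B now also ready, so the ready set is {B, F}; B is listed earlier → B.
Next only F has its prerequisites met → F.
Now A and D have their prerequisites met. A is listed earlier, so A next.
D is the only step now ready → D.

E C B F A D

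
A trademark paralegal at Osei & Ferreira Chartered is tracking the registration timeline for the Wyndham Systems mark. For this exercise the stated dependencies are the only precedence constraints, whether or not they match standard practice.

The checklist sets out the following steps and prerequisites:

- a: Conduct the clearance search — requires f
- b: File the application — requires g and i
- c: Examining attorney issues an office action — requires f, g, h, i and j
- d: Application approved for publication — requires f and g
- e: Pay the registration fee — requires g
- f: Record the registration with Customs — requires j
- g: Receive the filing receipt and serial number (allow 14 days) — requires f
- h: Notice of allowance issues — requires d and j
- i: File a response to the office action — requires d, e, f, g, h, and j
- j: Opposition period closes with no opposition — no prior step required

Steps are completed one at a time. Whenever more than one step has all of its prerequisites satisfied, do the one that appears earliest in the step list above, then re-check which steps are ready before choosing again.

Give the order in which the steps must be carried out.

j, f, a, g, d, e, h, i, b, c

j is the only step with nothing outstanding, so it goes first.
f needed j, now all done → f.
Ready: a and g. a is listed earlier → a.
g needed f, now all done → g.
d and e are both available; d is listed earlier → d.
e and h are both available; e is listed earlier → e.
h is the only step now ready → h.
i is the only step now ready → i.
Ready: b and c. b is listed earlier → b.
Next only c has its prerequisites met → c.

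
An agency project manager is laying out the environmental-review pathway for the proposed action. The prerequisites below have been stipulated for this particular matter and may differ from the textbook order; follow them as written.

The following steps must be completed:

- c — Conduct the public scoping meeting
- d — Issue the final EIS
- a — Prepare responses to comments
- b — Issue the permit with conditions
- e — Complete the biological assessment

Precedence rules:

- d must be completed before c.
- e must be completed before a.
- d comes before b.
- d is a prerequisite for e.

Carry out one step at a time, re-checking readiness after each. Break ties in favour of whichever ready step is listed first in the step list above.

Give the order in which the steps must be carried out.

d has no prerequisites → d first.
Now c, b and e have their prerequisites met. c is listed earlier, so c next.
Ready: b and e. b is listed earlier → b.
e is the only step now ready → e.
a needed e, now all done → a.

d → c → b → e → a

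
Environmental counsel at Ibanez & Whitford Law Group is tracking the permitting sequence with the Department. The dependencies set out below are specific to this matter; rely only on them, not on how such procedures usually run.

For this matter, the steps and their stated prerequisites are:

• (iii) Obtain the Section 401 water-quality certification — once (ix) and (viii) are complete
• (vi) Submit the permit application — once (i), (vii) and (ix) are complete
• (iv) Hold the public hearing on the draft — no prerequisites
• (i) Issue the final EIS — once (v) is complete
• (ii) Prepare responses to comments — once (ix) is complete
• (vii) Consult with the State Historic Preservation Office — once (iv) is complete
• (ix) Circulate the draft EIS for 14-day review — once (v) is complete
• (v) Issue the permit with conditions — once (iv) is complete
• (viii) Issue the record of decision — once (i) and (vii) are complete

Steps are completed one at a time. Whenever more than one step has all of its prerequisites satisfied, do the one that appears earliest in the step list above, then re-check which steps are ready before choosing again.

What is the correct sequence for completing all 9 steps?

Only (iv) has no prerequisites, so it is first.
Now (vii) and (v) have their prerequisites met. (vii) is listed earlier, so (vii) next.
That leaves (v) as the only ready step → (v).
Now (i) and (ix) have their prerequisites met. (i) is listed earlier, so (i) next.
(ix) and (viii) are both available; (ix) is listed earlier → (ix).
(vi) and (ii) now also ready, so the ready set is {(vi), (ii), (viii)}; (vi) is listed earlier → (vi).
Now (ii) and (viii) have their prerequisites met. (ii) is listed earlier, so (ii) next.
(viii) needed (i) and (vii), now all done → (viii).
Next only (iii) has its prerequisites met → (iii).

(iv), (vii), (v), (i), (ix), (vi), (ii), (viii), (iii)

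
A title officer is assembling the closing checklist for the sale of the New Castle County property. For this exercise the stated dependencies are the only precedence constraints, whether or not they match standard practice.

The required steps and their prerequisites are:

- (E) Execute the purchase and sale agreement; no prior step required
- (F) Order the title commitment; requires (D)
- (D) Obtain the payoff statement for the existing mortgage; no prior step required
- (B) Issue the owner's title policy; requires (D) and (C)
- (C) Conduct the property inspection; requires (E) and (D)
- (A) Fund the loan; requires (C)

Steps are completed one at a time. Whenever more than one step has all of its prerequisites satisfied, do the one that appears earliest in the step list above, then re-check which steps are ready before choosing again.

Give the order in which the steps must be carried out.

(E) → (D) → (F) → (C) → (B) → (A)

Nothing is required for (E) and (D). (E) is listed earlier → (E) first.
(D) is the only step now ready → (D).
Now (F) and (C) have their prerequisites met. (F) is listed earlier, so (F) next.
Next only (C) has its prerequisites met → (C).
(B) and (A) are both available; (B) is listed earlier → (B).
That leaves (A) as the only ready step → (A).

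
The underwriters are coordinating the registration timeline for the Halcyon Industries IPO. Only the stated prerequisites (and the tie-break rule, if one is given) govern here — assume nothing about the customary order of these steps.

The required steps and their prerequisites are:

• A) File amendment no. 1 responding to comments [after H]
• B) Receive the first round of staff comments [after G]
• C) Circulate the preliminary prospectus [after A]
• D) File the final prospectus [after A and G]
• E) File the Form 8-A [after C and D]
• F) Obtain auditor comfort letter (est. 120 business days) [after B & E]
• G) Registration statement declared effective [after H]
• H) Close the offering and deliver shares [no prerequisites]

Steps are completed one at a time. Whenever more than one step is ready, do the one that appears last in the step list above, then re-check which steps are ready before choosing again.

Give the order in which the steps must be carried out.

H, G, B, A, D, C, E, F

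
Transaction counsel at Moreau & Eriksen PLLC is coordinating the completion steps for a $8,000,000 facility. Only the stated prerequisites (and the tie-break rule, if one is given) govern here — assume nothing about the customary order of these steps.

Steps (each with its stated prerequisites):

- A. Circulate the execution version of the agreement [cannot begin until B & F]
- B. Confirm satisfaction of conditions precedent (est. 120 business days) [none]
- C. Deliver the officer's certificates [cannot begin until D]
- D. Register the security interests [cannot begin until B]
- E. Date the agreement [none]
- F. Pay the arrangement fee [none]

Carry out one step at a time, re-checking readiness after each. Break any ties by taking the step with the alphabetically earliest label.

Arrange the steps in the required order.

Nothing is required for B, E and F. B has the earlier label → B first.
D now also ready, so the ready set is {D, E, F}; D has the earlier label → D.
C now also ready, so the ready set is {C, E, F}; C has the earlier label → C.
E and F are both available; E has the earlier label → E.
Next only F has its prerequisites met → F.
That leaves A as the only ready step → A.

B, D, C, E, F, A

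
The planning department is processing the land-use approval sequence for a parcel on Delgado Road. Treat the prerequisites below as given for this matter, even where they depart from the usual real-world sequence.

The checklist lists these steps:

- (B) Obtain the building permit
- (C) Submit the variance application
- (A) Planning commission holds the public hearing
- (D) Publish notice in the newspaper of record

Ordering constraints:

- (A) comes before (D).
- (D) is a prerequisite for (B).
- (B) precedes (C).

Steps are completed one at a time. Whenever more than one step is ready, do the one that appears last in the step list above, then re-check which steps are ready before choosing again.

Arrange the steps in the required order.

(A) → (D) → (B) → (C)

Only (A) has no prerequisites, so it is first.
(D) is the only step now ready → (D).
(B) needed (D), now all done → (B).
(C) needed (B), now all done → (C).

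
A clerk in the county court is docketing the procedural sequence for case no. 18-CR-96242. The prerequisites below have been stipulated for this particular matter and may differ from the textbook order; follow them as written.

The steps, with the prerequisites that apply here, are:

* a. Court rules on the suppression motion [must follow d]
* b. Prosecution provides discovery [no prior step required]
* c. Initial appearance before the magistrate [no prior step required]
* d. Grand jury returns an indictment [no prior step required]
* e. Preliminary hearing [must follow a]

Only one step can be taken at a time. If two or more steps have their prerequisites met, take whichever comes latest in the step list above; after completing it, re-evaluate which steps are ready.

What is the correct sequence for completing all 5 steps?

d, c and b have no prerequisites; d is listed later, so d is first.
Ready: c, b and a. c is listed later → c.
Now b and a have their prerequisites met. b is listed later, so b next.
a is the only step now ready → a.
That leaves e as the only ready step → e.

d, c, b, a, e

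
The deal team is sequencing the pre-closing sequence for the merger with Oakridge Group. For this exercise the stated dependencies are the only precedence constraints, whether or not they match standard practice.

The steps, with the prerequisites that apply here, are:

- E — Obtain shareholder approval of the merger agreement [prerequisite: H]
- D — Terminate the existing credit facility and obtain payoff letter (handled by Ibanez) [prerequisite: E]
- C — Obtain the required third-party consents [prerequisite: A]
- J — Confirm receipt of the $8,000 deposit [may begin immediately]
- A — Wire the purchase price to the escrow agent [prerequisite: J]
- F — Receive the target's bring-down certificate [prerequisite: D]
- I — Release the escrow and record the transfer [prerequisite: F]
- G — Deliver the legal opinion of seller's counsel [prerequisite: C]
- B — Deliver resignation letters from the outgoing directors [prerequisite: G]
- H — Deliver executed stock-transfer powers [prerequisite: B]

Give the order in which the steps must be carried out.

J A C G B H E D F I

J is the only step with nothing outstanding, so it goes first.
A needed J, now all done → A.
C needed A, now all done → C.
G needed C, now all done → G.
B is the only step now ready → B.
Next only H has its prerequisites met → H.
Next only E has its prerequisites met → E.
D needed E, now all done → D.
Next only F has its prerequisites met → F.
I is the only step now ready → I.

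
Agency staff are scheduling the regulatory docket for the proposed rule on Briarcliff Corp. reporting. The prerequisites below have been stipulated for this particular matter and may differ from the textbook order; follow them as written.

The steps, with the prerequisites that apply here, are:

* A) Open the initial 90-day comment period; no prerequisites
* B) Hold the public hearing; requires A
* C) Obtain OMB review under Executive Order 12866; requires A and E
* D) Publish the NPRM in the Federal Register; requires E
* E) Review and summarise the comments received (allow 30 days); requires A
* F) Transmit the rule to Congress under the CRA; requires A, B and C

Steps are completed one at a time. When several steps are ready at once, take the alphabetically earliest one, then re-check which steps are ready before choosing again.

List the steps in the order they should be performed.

A → B → E → C → D → F

A has no prerequisites → A first.
B and E are both available; B has the earlier label → B.
E is the only step now ready → E.
Now C and D have their prerequisites met. C has the earlier label, so C next.
F now also ready, so the ready set is {D, F}; D has the earlier label → D.
F is the only step now ready → F.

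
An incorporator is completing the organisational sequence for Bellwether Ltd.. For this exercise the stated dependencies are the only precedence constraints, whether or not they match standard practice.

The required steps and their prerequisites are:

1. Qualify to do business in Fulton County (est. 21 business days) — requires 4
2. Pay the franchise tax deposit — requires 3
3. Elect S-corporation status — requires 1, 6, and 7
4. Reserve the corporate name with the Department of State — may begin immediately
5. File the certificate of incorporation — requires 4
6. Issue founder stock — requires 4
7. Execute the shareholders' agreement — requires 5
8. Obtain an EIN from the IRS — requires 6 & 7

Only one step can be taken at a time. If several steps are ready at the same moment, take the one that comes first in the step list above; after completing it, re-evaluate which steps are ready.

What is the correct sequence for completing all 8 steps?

4 1 5 6 7 3 2 8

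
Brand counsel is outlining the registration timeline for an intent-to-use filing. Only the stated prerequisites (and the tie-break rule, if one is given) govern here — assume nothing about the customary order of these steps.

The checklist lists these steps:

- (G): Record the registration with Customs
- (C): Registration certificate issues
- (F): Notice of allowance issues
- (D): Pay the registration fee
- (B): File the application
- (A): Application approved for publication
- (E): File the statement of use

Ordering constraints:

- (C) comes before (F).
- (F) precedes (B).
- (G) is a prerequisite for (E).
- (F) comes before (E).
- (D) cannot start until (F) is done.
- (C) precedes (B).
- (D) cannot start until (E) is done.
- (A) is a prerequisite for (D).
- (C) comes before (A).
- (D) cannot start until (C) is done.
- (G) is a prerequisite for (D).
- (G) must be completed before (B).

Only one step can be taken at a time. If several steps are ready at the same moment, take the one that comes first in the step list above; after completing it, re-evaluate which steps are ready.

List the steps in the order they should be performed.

(G) and (C) have no prerequisites; (G) is listed earlier, so (G) is first.
Next only (C) has its prerequisites met → (C).
(F) and (A) are both available; (F) is listed earlier → (F).
Ready: (B), (A) and (E). (B) is listed earlier → (B).
Now (A) and (E) have their prerequisites met. (A) is listed earlier, so (A) next.
(E) needed (G) and (F), now all done → (E).
(D) needed (G), (C), (F), (A) and (E), now all done → (D).

(G) (C) (F) (B) (A) (E) (D)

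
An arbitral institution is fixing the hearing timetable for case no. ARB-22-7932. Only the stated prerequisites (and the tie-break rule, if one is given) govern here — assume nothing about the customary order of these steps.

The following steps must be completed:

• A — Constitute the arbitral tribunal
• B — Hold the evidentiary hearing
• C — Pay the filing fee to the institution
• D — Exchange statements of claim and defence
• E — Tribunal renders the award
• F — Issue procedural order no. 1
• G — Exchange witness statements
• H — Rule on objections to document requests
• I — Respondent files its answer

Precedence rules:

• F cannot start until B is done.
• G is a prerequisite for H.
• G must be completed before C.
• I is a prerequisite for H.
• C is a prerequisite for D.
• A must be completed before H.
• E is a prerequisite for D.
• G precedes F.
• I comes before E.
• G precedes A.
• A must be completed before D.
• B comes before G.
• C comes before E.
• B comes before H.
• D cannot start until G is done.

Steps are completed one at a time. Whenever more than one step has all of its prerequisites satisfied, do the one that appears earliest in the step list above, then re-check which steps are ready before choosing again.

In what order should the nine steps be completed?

B and I have no prerequisites; B is listed earlier, so B is first.
G now also ready, so the ready set is {G, I}; G is listed earlier → G.
A, C and F now also ready, so the ready set is {A, C, F, I}; A is listed earlier → A.
Ready: C, F and I. C is listed earlier → C.
Now F and I have their prerequisites met. F is listed earlier, so F next.
I is the only step now ready → I.
Now E and H have their prerequisites met. E is listed earlier, so E next.
D and H are both available; D is listed earlier → D.
H needed A, B, G and I, now all done → H.

B G A C F I E D H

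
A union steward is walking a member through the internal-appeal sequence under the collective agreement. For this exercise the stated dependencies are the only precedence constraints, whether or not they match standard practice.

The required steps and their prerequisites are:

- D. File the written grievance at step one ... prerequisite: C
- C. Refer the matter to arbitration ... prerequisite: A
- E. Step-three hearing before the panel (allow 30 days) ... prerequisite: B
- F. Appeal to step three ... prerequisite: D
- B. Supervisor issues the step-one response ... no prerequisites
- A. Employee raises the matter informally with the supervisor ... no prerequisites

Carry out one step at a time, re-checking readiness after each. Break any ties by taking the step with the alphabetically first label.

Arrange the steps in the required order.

A and B have no prerequisites; A has the earlier label, so A is first.
B and C are both available; B has the earlier label → B.
Ready: C and E. C has the earlier label → C.
Ready: D and E. D has the earlier label → D.
Ready: E and F. E has the earlier label → E.
F needed D, now all done → F.

A, B, C, D, E, F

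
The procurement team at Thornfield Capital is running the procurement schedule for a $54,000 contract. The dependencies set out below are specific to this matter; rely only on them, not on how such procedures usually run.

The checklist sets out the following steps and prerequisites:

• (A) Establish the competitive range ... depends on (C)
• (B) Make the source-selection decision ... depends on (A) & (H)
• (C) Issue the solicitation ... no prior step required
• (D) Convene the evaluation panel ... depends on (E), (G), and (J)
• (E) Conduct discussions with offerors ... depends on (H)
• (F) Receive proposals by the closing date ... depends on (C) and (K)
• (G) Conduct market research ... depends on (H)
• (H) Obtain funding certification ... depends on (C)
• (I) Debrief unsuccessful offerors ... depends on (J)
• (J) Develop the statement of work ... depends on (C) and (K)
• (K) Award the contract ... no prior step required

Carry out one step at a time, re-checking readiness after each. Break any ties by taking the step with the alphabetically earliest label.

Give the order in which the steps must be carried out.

(C) → (A) → (H) → (B) → (E) → (G) → (K) → (F) → (J) → (D) → (I)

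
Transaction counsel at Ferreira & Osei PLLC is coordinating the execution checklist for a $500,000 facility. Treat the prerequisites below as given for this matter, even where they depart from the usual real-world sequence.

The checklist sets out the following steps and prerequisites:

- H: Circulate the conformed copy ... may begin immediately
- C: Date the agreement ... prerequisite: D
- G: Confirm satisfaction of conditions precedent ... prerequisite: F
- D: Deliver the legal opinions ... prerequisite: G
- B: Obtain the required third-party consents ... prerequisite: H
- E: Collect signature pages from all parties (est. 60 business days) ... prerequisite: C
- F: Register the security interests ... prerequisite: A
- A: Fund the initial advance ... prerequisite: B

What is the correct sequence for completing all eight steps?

H → B → A → F → G → D → C → E

Only H has no prerequisites, so it is first.
B needed H, now all done → B.
A needed B, now all done → A.
That leaves F as the only ready step → F.
G needed F, now all done → G.
D is the only step now ready → D.
C needed D, now all done → C.
Next only E has its prerequisites met → E.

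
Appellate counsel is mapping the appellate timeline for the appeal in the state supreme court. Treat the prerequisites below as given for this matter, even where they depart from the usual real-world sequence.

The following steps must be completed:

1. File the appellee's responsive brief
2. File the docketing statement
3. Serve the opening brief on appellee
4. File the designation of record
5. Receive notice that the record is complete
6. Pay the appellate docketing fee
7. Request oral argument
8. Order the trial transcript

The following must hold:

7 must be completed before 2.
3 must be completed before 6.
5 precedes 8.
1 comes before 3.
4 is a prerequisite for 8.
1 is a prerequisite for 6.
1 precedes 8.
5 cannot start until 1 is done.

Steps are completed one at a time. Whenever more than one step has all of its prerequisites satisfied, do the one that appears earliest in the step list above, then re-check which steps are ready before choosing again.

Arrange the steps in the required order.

1 → 3 → 4 → 5 → 6 → 7 → 2 → 8

1, 4 and 7 have no prerequisites; 1 is listed earlier, so 1 is first.
Ready: 3, 4, 5 and 7. 3 is listed earlier → 3.
Now 4, 5, 6 and 7 have their prerequisites met. 4 is listed earlier, so 4 next.
Now 5, 6 and 7 have their prerequisites met. 5 is listed earlier, so 5 next.
8 now also ready, so the ready set is {6, 7, 8}; 6 is listed earlier → 6.
Ready: 7 and 8. 7 is listed earlier → 7.
2 now also ready, so the ready set is {2, 8}; 2 is listed earlier → 2.
8 needed 1, 4 and 5, now all done → 8.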